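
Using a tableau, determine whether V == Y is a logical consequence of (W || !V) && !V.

No

Initial set: {((W || !V) && !V); !(V == Y)}.
((W || !V) && !V): α-rule — add (W || !V), !V.
!(V == Y): β-rule — branch into V, !Y  //  !V, Y.
  branch 1 (add V, !Y):
    × closes — contains both V and !V.
  branch 2 (add !V, Y):
    (W || !V): β-rule — branch into W  //  !V.
      branch 2.1 (add W):
        ○ open, literals {V=F, W=T, Y=T}.
      branch 2.2 (add !V):
        ○ open, literals {V=F, Y=T}.
1 branch closed, 2 open.
An open branch gives a countermodel: V=F, W=T, Y=T (unmentioned atoms arbitrary); the premises hold there but the conclusion fails.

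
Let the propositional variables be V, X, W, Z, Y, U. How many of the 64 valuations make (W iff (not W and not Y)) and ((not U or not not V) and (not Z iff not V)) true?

Initial set: {((W iff (not W and not Y)) and ((not U or not not V) and (not Z iff not V)))}.
((W iff (not W and not Y)) and ((not U or not not V) and (not Z iff not V))): α-rule — add (W iff (not W and not Y)), ((not U or not not V) and (not Z iff not V)).
((not U or not not V) and (not Z iff not V)): α-rule — add (not U or not not V), (not Z iff not V).
(W iff (not W and not Y)): β-rule — branch into W, (not W and not Y)  //  not W, not (not W and not Y).
  branch 1 (add W, (not W and not Y)):
    (not W and not Y): α-rule — add not W, not Y.
    × closes — contains both W and not W.
  branch 2 (add not W, not (not W and not Y)):
    (not U or not not V): β-rule — branch into not U  //  not not V.
      branch 2.1 (add not U):
        (not Z iff not V): β-rule — branch into not Z, not V  //  not not Z, not not V.
          branch 2.1.1 (add not Z, not V):
            not (not W and not Y): β-rule — branch into not not W  //  not not Y.
              branch 2.1.1.1 (add not not W):
                × closes — contains both W and not W.
              branch 2.1.1.2 (add not not Y):
                ○ open, literals {U=0, V=0, W=0, Y=1, Z=0}.
          branch 2.1.2 (add not not Z, not not V):
            not (not W and not Y): β-rule — branch into not not W  //  not not Y.
              branch 2.1.2.1 (add not not W):
                × closes — contains both W and not W.
              branch 2.1.2.2 (add not not Y):
                ○ open, literals {U=0, V=1, W=0, Y=1, Z=1}.
      branch 2.2 (add not not V):
        not not V: drop double negation, giving V.
        (not Z iff not V): β-rule — branch into not Z, not V  //  not not Z, not not V.
          branch 2.2.1 (add not Z, not V):
            × closes — contains both V and not V.
          branch 2.2.2 (add not not Z, not not V):
            not (not W and not Y): β-rule — branch into not not W  //  not not Y.
              branch 2.2.2.1 (add not not W):
                × closes — contains both W and not W.
              branch 2.2.2.2 (add not not Y):
                ○ open, literals {V=1, W=0, Y=1, Z=1}.
5 branches closed, 3 open.
Each open branch fixes some atoms; the unmentioned ones are free. Counting distinct full assignments: branch {U=0, V=0, W=0, Y=1, Z=0} (X) contributes 2 new; branch {U=0, V=1, W=0, Y=1, Z=1} (X) contributes 2 new; branch {V=1, W=0, Y=1, Z=1} (X, U) contributes 2 new. Total: 6.

6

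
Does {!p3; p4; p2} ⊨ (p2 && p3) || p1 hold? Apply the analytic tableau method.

Initial set: {!p3; p4; p2; !((p2 && p3) || p1)}.
!((p2 && p3) || p1): α-rule — add !(p2 && p3), !p1.
!(p2 && p3): β-rule — branch into !p2  //  !p3.
  branch 1 (add !p2):
    × closes — contains both p2 and !p2.
  branch 2 (add !p3):
    ○ open, literals {p1=false, p2=true, p3=false, p4=true}.
1 branch closed, 1 open.
An open branch gives a countermodel: p1=false, p2=true, p3=false, p4=true (unmentioned atoms arbitrary); the premises hold there but the conclusion fails.

No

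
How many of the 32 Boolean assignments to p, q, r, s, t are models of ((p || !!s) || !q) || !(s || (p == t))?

30

Initial set: {(((p || !!s) || !q) || !(s || (p == t)))}.
(((p || !!s) || !q) || !(s || (p == t))): β-rule — branch into ((p || !!s) || !q)  //  !(s || (p == t)).
  branch 1 (add ((p || !!s) || !q)):
    ((p || !!s) || !q): β-rule — branch into (p || !!s)  //  !q.
      branch 1.1 (add (p || !!s)):
        (p || !!s): β-rule — branch into p  //  !!s.
          branch 1.1.1 (add p):
            ○ open, literals {p=1}.
          branch 1.1.2 (add !!s):
            !!s: drop double negation, giving s.
            ○ open, literals {s=1}.
      branch 1.2 (add !q):
        ○ open, literals {q=0}.
  branch 2 (add !(s || (p == t))):
    !(s || (p == t)): α-rule — add !s, !(p == t).
    !(p == t): β-rule — branch into p, !t  //  !p, t.
      branch 2.1 (add p, !t):
        ○ open, literals {p=1, s=0, t=0}.
      branch 2.2 (add !p, t):
        ○ open, literals {p=0, s=0, t=1}.
0 branches closed, 5 open.
Each open branch fixes some atoms; the unmentioned ones are free. Counting distinct full assignments: branch {p=1} (q, r, s, t) contributes 16 new; branch {s=1} (p, q, r, t) contributes 8 new; branch {q=0} (p, r, s, t) contributes 4 new; branch {p=1, s=0, t=0} (q, r) contributes 0 new; branch {p=0, s=0, t=1} (q, r) contributes 2 new. Total: 30.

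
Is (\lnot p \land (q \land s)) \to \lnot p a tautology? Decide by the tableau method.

Assume the negation and expand:
Initial set: {\lnot ((\lnot p \land (q \land s)) \to \lnot p)}.
\lnot ((\lnot p \land (q \land s)) \to \lnot p): α-rule — add (\lnot p \land (q \land s)), \lnot \lnot p.
(\lnot p \land (q \land s)): α-rule — add \lnot p, (q \land s).
× closes — contains both p and \lnot p.
All 1 branch closes.
Every branch closed, so the negation is unsatisfiable and the formula is valid.

Valid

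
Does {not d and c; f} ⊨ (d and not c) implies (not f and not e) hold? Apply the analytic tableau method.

Yes

Initial set: {(not d and c); f; not ((d and not c) implies (not f and not e))}.
(not d and c): α-rule — add not d, c.
not ((d and not c) implies (not f and not e)): α-rule — add (d and not c), not (not f and not e).
(d and not c): α-rule — add d, not c.
× closes — contains both d and not d.
All 1 branch closes.
Every branch closed, so the premises entail the conclusion.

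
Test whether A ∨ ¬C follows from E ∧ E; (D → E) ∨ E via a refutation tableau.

No

Initial set: {(E ∧ E); ((D → E) ∨ E); ¬(A ∨ ¬C)}.
(E ∧ E): α-rule — add E, E.
¬(A ∨ ¬C): α-rule — add ¬A, ¬¬C.
((D → E) ∨ E): β-rule — branch into (D → E)  //  E.
  branch 1 (add (D → E)):
    (D → E): β-rule — branch into ¬D  //  E.
      branch 1.1 (add ¬D):
        ○ open, literals {A=0, C=1, D=0, E=1}.
      branch 1.2 (add E):
        ○ open, literals {A=0, C=1, E=1}.
  branch 2 (add E):
    ○ open, literals {A=0, C=1, E=1}.
0 branches closed, 3 open.
An open branch gives a countermodel: A=0, C=1, D=0, E=1 (unmentioned atoms arbitrary); the premises hold there but the conclusion fails.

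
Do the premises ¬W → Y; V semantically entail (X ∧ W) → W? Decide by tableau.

Yes

Initial set: {(¬W → Y); V; ¬((X ∧ W) → W)}.
¬((X ∧ W) → W): α-rule — add (X ∧ W), ¬W.
(X ∧ W): α-rule — add X, W.
× closes — contains both W and ¬W.
All 1 branch closes.
Every branch closed, so the premises entail the conclusion.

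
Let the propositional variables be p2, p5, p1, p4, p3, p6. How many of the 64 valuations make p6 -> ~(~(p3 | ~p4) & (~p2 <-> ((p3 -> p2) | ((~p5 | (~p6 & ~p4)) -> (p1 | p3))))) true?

60

Initial set: {(p6 -> ~(~(p3 | ~p4) & (~p2 <-> ((p3 -> p2) | ((~p5 | (~p6 & ~p4)) -> (p1 | p3))))))}.
(p6 -> ~(~(p3 | ~p4) & (~p2 <-> ((p3 -> p2) | ((~p5 | (~p6 & ~p4)) -> (p1 | p3)))))): β-rule — branch into ~p6  //  ~(~(p3 | ~p4) & (~p2 <-> ((p3 -> p2) | ((~p5 | (~p6 & ~p4)) -> (p1 | p3))))).
  branch 1 (add ~p6):
    ○ open, literals {p6=F}.
  branch 2 (add ~(~(p3 | ~p4) & (~p2 <-> ((p3 -> p2) | ((~p5 | (~p6 & ~p4)) -> (p1 | p3)))))):
    ~(~(p3 | ~p4) & (~p2 <-> ((p3 -> p2) | ((~p5 | (~p6 & ~p4)) -> (p1 | p3))))): β-rule — branch into ~~(p3 | ~p4)  //  ~(~p2 <-> ((p3 -> p2) | ((~p5 | (~p6 & ~p4)) -> (p1 | p3)))).
      branch 2.1 (add ~~(p3 | ~p4)):
        ~~(p3 | ~p4): β-rule — branch into p3  //  ~p4.
          branch 2.1.1 (add p3):
            ○ open, literals {p3=T}.
          branch 2.1.2 (add ~p4):
            ○ open, literals {p4=F}.
      branch 2.2 (add ~(~p2 <-> ((p3 -> p2) | ((~p5 | (~p6 & ~p4)) -> (p1 | p3))))):
        ~(~p2 <-> ((p3 -> p2) | ((~p5 | (~p6 & ~p4)) -> (p1 | p3)))): β-rule — branch into ~p2, ~((p3 -> p2) | ((~p5 | (~p6 & ~p4)) -> (p1 | p3)))  //  ~~p2, ((p3 -> p2) | ((~p5 | (~p6 & ~p4)) -> (p1 | p3))).
          branch 2.2.1 (add ~p2, ~((p3 -> p2) | ((~p5 | (~p6 & ~p4)) -> (p1 | p3)))):
            ~((p3 -> p2) | ((~p5 | (~p6 & ~p4)) -> (p1 | p3))): α-rule — add ~(p3 -> p2), ~((~p5 | (~p6 & ~p4)) -> (p1 | p3)).
            ~(p3 -> p2): α-rule — add p3, ~p2.
            ~((~p5 | (~p6 & ~p4)) -> (p1 | p3)): α-rule — add (~p5 | (~p6 & ~p4)), ~(p1 | p3).
            ~(p1 | p3): α-rule — add ~p1, ~p3.
            × closes — contains both p3 and ~p3.
          branch 2.2.2 (add ~~p2, ((p3 -> p2) | ((~p5 | (~p6 & ~p4)) -> (p1 | p3)))):
            ((p3 -> p2) | ((~p5 | (~p6 & ~p4)) -> (p1 | p3))): β-rule — branch into (p3 -> p2)  //  ((~p5 | (~p6 & ~p4)) -> (p1 | p3)).
              branch 2.2.2.1 (add (p3 -> p2)):
                (p3 -> p2): β-rule — branch into ~p3  //  p2.
                  branch 2.2.2.1.1 (add ~p3):
                    ○ open, literals {p2=T, p3=F}.
                  branch 2.2.2.1.2 (add p2):
                    ○ open, literals {p2=T}.
              branch 2.2.2.2 (add ((~p5 | (~p6 & ~p4)) -> (p1 | p3))):
                ((~p5 | (~p6 & ~p4)) -> (p1 | p3)): β-rule — branch into ~(~p5 | (~p6 & ~p4))  //  (p1 | p3).
                  branch 2.2.2.2.1 (add ~(~p5 | (~p6 & ~p4))):
                    ~(~p5 | (~p6 & ~p4)): α-rule — add ~~p5, ~(~p6 & ~p4).
                    ~(~p6 & ~p4): β-rule — branch into ~~p6  //  ~~p4.
                      branch 2.2.2.2.1.1 (add ~~p6):
                        ○ open, literals {p2=T, p5=T, p6=T}.
                      branch 2.2.2.2.1.2 (add ~~p4):
                        ○ open, literals {p2=T, p4=T, p5=T}.
                  branch 2.2.2.2.2 (add (p1 | p3)):
                    (p1 | p3): β-rule — branch into p1  //  p3.
                      branch 2.2.2.2.2.1 (add p1):
                        ○ open, literals {p1=T, p2=T}.
                      branch 2.2.2.2.2.2 (add p3):
                        ○ open, literals {p2=T, p3=T}.
1 branch closed, 9 open.
Each open branch fixes some atoms; the unmentioned ones are free. Counting distinct full assignments: branch {p6=F} (p2, p5, p1, p4, p3) contributes 32 new; branch {p3=T} (p2, p5, p1, p4, p6) contributes 16 new; branch {p4=F} (p2, p5, p1, p3, p6) contributes 8 new; branch {p2=T, p3=F} (p5, p1, p4, p6) contributes 4 new; branch {p2=T} (p5, p1, p4, p3, p6) contributes 0 new; branch {p2=T, p5=T, p6=T} (p1, p4, p3) contributes 0 new; branch {p2=T, p4=T, p5=T} (p1, p3, p6) contributes 0 new; branch {p1=T, p2=T} (p5, p4, p3, p6) contributes 0 new; branch {p2=T, p3=T} (p5, p1, p4, p6) contributes 0 new. Total: 60.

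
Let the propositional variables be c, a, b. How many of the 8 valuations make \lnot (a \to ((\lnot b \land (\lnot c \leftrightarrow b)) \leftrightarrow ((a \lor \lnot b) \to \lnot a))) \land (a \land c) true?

Initial set: {T (\lnot (a \to ((\lnot b \land (\lnot c \leftrightarrow b)) \leftrightarrow ((a \lor \lnot b) \to \lnot a))) \land (a \land c))}.
T (\lnot (a \to ((\lnot b \land (\lnot c \leftrightarrow b)) \leftrightarrow ((a \lor \lnot b) \to \lnot a))) \land (a \land c)): α-rule — add T \lnot (a \to ((\lnot b \land (\lnot c \leftrightarrow b)) \leftrightarrow ((a \lor \lnot b) \to \lnot a))), T (a \land c).
T \lnot (a \to ((\lnot b \land (\lnot c \leftrightarrow b)) \leftrightarrow ((a \lor \lnot b) \to \lnot a))): α-rule — add T a, F ((\lnot b \land (\lnot c \leftrightarrow b)) \leftrightarrow ((a \lor \lnot b) \to \lnot a)).
T (a \land c): α-rule — add T a, T c.
F ((\lnot b \land (\lnot c \leftrightarrow b)) \leftrightarrow ((a \lor \lnot b) \to \lnot a)): β-rule — branch into T (\lnot b \land (\lnot c \leftrightarrow b)), F ((a \lor \lnot b) \to \lnot a)  //  F (\lnot b \land (\lnot c \leftrightarrow b)), T ((a \lor \lnot b) \to \lnot a).
  branch 1 (add T (\lnot b \land (\lnot c \leftrightarrow b)), F ((a \lor \lnot b) \to \lnot a)):
    T (\lnot b \land (\lnot c \leftrightarrow b)): α-rule — add T \lnot b, T (\lnot c \leftrightarrow b).
    F ((a \lor \lnot b) \to \lnot a): α-rule — add T (a \lor \lnot b), F \lnot a.
    T (\lnot c \leftrightarrow b): β-rule — branch into T \lnot c, T b  //  F \lnot c, F b.
      branch 1.1 (add T \lnot c, T b):
        × closes — contains both c and \lnot c.
      branch 1.2 (add F \lnot c, F b):
        T (a \lor \lnot b): β-rule — branch into T a  //  T \lnot b.
          branch 1.2.1 (add T a):
            ○ open, literals {a=true, b=false, c=true}.
          branch 1.2.2 (add T \lnot b):
            ○ open, literals {a=true, b=false, c=true}.
  branch 2 (add F (\lnot b \land (\lnot c \leftrightarrow b)), T ((a \lor \lnot b) \to \lnot a)):
    F (\lnot b \land (\lnot c \leftrightarrow b)): β-rule — branch into F \lnot b  //  F (\lnot c \leftrightarrow b).
      branch 2.1 (add F \lnot b):
        T ((a \lor \lnot b) \to \lnot a): β-rule — branch into F (a \lor \lnot b)  //  T \lnot a.
          branch 2.1.1 (add F (a \lor \lnot b)):
            F (a \lor \lnot b): α-rule — add F a, F \lnot b.
            × closes — contains both a and \lnot a.
          branch 2.1.2 (add T \lnot a):
            × closes — contains both a and \lnot a.
      branch 2.2 (add F (\lnot c \leftrightarrow b)):
        T ((a \lor \lnot b) \to \lnot a): β-rule — branch into F (a \lor \lnot b)  //  T \lnot a.
          branch 2.2.1 (add F (a \lor \lnot b)):
            F (a \lor \lnot b): α-rule — add F a, F \lnot b.
            × closes — contains both a and \lnot a.
          branch 2.2.2 (add T \lnot a):
            × closes — contains both a and \lnot a.
5 branches closed, 2 open.
Each open branch fixes some atoms; the unmentioned ones are free. Counting distinct full assignments: branch {a=true, b=false, c=true} (none free) contributes 1 new; branch {a=true, b=false, c=true} (none free) contributes 0 new. Total: 1.

1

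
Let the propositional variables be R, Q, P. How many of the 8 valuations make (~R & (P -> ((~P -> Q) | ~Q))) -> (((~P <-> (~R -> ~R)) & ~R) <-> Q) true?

6

Initial set: {T ((~R & (P -> ((~P -> Q) | ~Q))) -> (((~P <-> (~R -> ~R)) & ~R) <-> Q))}.
T ((~R & (P -> ((~P -> Q) | ~Q))) -> (((~P <-> (~R -> ~R)) & ~R) <-> Q)): β-rule — branch into F (~R & (P -> ((~P -> Q) | ~Q)))  //  T (((~P <-> (~R -> ~R)) & ~R) <-> Q).
  branch 1 (add F (~R & (P -> ((~P -> Q) | ~Q)))):
    F (~R & (P -> ((~P -> Q) | ~Q))): β-rule — branch into F ~R  //  F (P -> ((~P -> Q) | ~Q)).
      branch 1.1 (add F ~R):
        ○ open, literals {R=1}.
      branch 1.2 (add F (P -> ((~P -> Q) | ~Q))):
        F (P -> ((~P -> Q) | ~Q)): α-rule — add T P, F ((~P -> Q) | ~Q).
        F ((~P -> Q) | ~Q): α-rule — add F (~P -> Q), F ~Q.
        F (~P -> Q): α-rule — add T ~P, F Q.
        × closes — contains both P and ~P.
  branch 2 (add T (((~P <-> (~R -> ~R)) & ~R) <-> Q)):
    T (((~P <-> (~R -> ~R)) & ~R) <-> Q): β-rule — branch into T ((~P <-> (~R -> ~R)) & ~R), T Q  //  F ((~P <-> (~R -> ~R)) & ~R), F Q.
      branch 2.1 (add T ((~P <-> (~R -> ~R)) & ~R), T Q):
        T ((~P <-> (~R -> ~R)) & ~R): α-rule — add T (~P <-> (~R -> ~R)), T ~R.
        T (~P <-> (~R -> ~R)): β-rule — branch into T ~P, T (~R -> ~R)  //  F ~P, F (~R -> ~R).
          branch 2.1.1 (add T ~P, T (~R -> ~R)):
            T (~R -> ~R): β-rule — branch into F ~R  //  T ~R.
              branch 2.1.1.1 (add F ~R):
                × closes — contains both R and ~R.
              branch 2.1.1.2 (add T ~R):
                ○ open, literals {P=0, Q=1, R=0}.
          branch 2.1.2 (add F ~P, F (~R -> ~R)):
            F (~R -> ~R): α-rule — add T ~R, F ~R.
            × closes — contains both R and ~R.
      branch 2.2 (add F ((~P <-> (~R -> ~R)) & ~R), F Q):
        F ((~P <-> (~R -> ~R)) & ~R): β-rule — branch into F (~P <-> (~R -> ~R))  //  F ~R.
          branch 2.2.1 (add F (~P <-> (~R -> ~R))):
            F (~P <-> (~R -> ~R)): β-rule — branch into T ~P, F (~R -> ~R)  //  F ~P, T (~R -> ~R).
              branch 2.2.1.1 (add T ~P, F (~R -> ~R)):
                F (~R -> ~R): α-rule — add T ~R, F ~R.
                × closes — contains both R and ~R.
              branch 2.2.1.2 (add F ~P, T (~R -> ~R)):
                T (~R -> ~R): β-rule — branch into F ~R  //  T ~R.
                  branch 2.2.1.2.1 (add F ~R):
                    ○ open, literals {P=1, Q=0, R=1}.
                  branch 2.2.1.2.2 (add T ~R):
                    ○ open, literals {P=1, Q=0, R=0}.
          branch 2.2.2 (add F ~R):
            ○ open, literals {Q=0, R=1}.
4 branches closed, 5 open.
Each open branch fixes some atoms; the unmentioned ones are free. Counting distinct full assignments: branch {R=1} (Q, P) contributes 4 new; branch {P=0, Q=1, R=0} (none free) contributes 1 new; branch {P=1, Q=0, R=1} (none free) contributes 0 new; branch {P=1, Q=0, R=0} (none free) contributes 1 new; branch {Q=0, R=1} (P) contributes 0 new. Total: 6.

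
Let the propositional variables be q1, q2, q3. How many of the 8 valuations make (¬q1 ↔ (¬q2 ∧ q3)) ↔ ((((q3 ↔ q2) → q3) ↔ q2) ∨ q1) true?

3

Initial set: {((¬q1 ↔ (¬q2 ∧ q3)) ↔ ((((q3 ↔ q2) → q3) ↔ q2) ∨ q1))}.
((¬q1 ↔ (¬q2 ∧ q3)) ↔ ((((q3 ↔ q2) → q3) ↔ q2) ∨ q1)): β-rule — branch into (¬q1 ↔ (¬q2 ∧ q3)), ((((q3 ↔ q2) → q3) ↔ q2) ∨ q1)  //  ¬(¬q1 ↔ (¬q2 ∧ q3)), ¬((((q3 ↔ q2) → q3) ↔ q2) ∨ q1).
  branch 1 (add (¬q1 ↔ (¬q2 ∧ q3)), ((((q3 ↔ q2) → q3) ↔ q2) ∨ q1)):
    (¬q1 ↔ (¬q2 ∧ q3)): β-rule — branch into ¬q1, (¬q2 ∧ q3)  //  ¬¬q1, ¬(¬q2 ∧ q3).
      branch 1.1 (add ¬q1, (¬q2 ∧ q3)):
        (¬q2 ∧ q3): α-rule — add ¬q2, q3.
        ((((q3 ↔ q2) → q3) ↔ q2) ∨ q1): β-rule — branch into (((q3 ↔ q2) → q3) ↔ q2)  //  q1.
          branch 1.1.1 (add (((q3 ↔ q2) → q3) ↔ q2)):
            (((q3 ↔ q2) → q3) ↔ q2): β-rule — branch into ((q3 ↔ q2) → q3), q2  //  ¬((q3 ↔ q2) → q3), ¬q2.
              branch 1.1.1.1 (add ((q3 ↔ q2) → q3), q2):
                × closes — contains both q2 and ¬q2.
              branch 1.1.1.2 (add ¬((q3 ↔ q2) → q3), ¬q2):
                ¬((q3 ↔ q2) → q3): α-rule — add (q3 ↔ q2), ¬q3.
                × closes — contains both q3 and ¬q3.
          branch 1.1.2 (add q1):
            × closes — contains both q1 and ¬q1.
      branch 1.2 (add ¬¬q1, ¬(¬q2 ∧ q3)):
        ((((q3 ↔ q2) → q3) ↔ q2) ∨ q1): β-rule — branch into (((q3 ↔ q2) → q3) ↔ q2)  //  q1.
          branch 1.2.1 (add (((q3 ↔ q2) → q3) ↔ q2)):
            ¬(¬q2 ∧ q3): β-rule — branch into ¬¬q2  //  ¬q3.
              branch 1.2.1.1 (add ¬¬q2):
                (((q3 ↔ q2) → q3) ↔ q2): β-rule — branch into ((q3 ↔ q2) → q3), q2  //  ¬((q3 ↔ q2) → q3), ¬q2.
                  branch 1.2.1.1.1 (add ((q3 ↔ q2) → q3), q2):
                    ((q3 ↔ q2) → q3): β-rule — branch into ¬(q3 ↔ q2)  //  q3.
                      branch 1.2.1.1.1.1 (add ¬(q3 ↔ q2)):
                        ¬(q3 ↔ q2): β-rule — branch into q3, ¬q2  //  ¬q3, q2.
                          branch 1.2.1.1.1.1.1 (add q3, ¬q2):
                            × closes — contains both q2 and ¬q2.
                          branch 1.2.1.1.1.1.2 (add ¬q3, q2):
                            ○ open, literals {q1=T, q2=T, q3=F}.
                      branch 1.2.1.1.1.2 (add q3):
                        ○ open, literals {q1=T, q2=T, q3=T}.
                  branch 1.2.1.1.2 (add ¬((q3 ↔ q2) → q3), ¬q2):
                    × closes — contains both q2 and ¬q2.
              branch 1.2.1.2 (add ¬q3):
                (((q3 ↔ q2) → q3) ↔ q2): β-rule — branch into ((q3 ↔ q2) → q3), q2  //  ¬((q3 ↔ q2) → q3), ¬q2.
                  branch 1.2.1.2.1 (add ((q3 ↔ q2) → q3), q2):
                    ((q3 ↔ q2) → q3): β-rule — branch into ¬(q3 ↔ q2)  //  q3.
                      branch 1.2.1.2.1.1 (add ¬(q3 ↔ q2)):
                        ¬(q3 ↔ q2): β-rule — branch into q3, ¬q2  //  ¬q3, q2.
                          branch 1.2.1.2.1.1.1 (add q3, ¬q2):
                            × closes — contains both q3 and ¬q3.
                          branch 1.2.1.2.1.1.2 (add ¬q3, q2):
                            ○ open, literals {q1=T, q2=T, q3=F}.
                      branch 1.2.1.2.1.2 (add q3):
                        × closes — contains both q3 and ¬q3.
                  branch 1.2.1.2.2 (add ¬((q3 ↔ q2) → q3), ¬q2):
                    ¬((q3 ↔ q2) → q3): α-rule — add (q3 ↔ q2), ¬q3.
                    (q3 ↔ q2): β-rule — branch into q3, q2  //  ¬q3, ¬q2.
                      branch 1.2.1.2.2.1 (add q3, q2):
                        × closes — contains both q3 and ¬q3.
                      branch 1.2.1.2.2.2 (add ¬q3, ¬q2):
                        ○ open, literals {q1=T, q2=F, q3=F}.
          branch 1.2.2 (add q1):
            ¬(¬q2 ∧ q3): β-rule — branch into ¬¬q2  //  ¬q3.
              branch 1.2.2.1 (add ¬¬q2):
                ○ open, literals {q1=T, q2=T}.
              branch 1.2.2.2 (add ¬q3):
                ○ open, literals {q1=T, q3=F}.
  branch 2 (add ¬(¬q1 ↔ (¬q2 ∧ q3)), ¬((((q3 ↔ q2) → q3) ↔ q2) ∨ q1)):
    ¬((((q3 ↔ q2) → q3) ↔ q2) ∨ q1): α-rule — add ¬(((q3 ↔ q2) → q3) ↔ q2), ¬q1.
    ¬(¬q1 ↔ (¬q2 ∧ q3)): β-rule — branch into ¬q1, ¬(¬q2 ∧ q3)  //  ¬¬q1, (¬q2 ∧ q3).
      branch 2.1 (add ¬q1, ¬(¬q2 ∧ q3)):
        ¬(((q3 ↔ q2) → q3) ↔ q2): β-rule — branch into ((q3 ↔ q2) → q3), ¬q2  //  ¬((q3 ↔ q2) → q3), q2.
          branch 2.1.1 (add ((q3 ↔ q2) → q3), ¬q2):
            ¬(¬q2 ∧ q3): β-rule — branch into ¬¬q2  //  ¬q3.
              branch 2.1.1.1 (add ¬¬q2):
                × closes — contains both q2 and ¬q2.
              branch 2.1.1.2 (add ¬q3):
                ((q3 ↔ q2) → q3): β-rule — branch into ¬(q3 ↔ q2)  //  q3.
                  branch 2.1.1.2.1 (add ¬(q3 ↔ q2)):
                    ¬(q3 ↔ q2): β-rule — branch into q3, ¬q2  //  ¬q3, q2.
                      branch 2.1.1.2.1.1 (add q3, ¬q2):
                        × closes — contains both q3 and ¬q3.
                      branch 2.1.1.2.1.2 (add ¬q3, q2):
                        × closes — contains both q2 and ¬q2.
                  branch 2.1.1.2.2 (add q3):
                    × closes — contains both q3 and ¬q3.
          branch 2.1.2 (add ¬((q3 ↔ q2) → q3), q2):
            ¬((q3 ↔ q2) → q3): α-rule — add (q3 ↔ q2), ¬q3.
            ¬(¬q2 ∧ q3): β-rule — branch into ¬¬q2  //  ¬q3.
              branch 2.1.2.1 (add ¬¬q2):
                (q3 ↔ q2): β-rule — branch into q3, q2  //  ¬q3, ¬q2.
                  branch 2.1.2.1.1 (add q3, q2):
                    × closes — contains both q3 and ¬q3.
                  branch 2.1.2.1.2 (add ¬q3, ¬q2):
                    × closes — contains both q2 and ¬q2.
              branch 2.1.2.2 (add ¬q3):
                (q3 ↔ q2): β-rule — branch into q3, q2  //  ¬q3, ¬q2.
                  branch 2.1.2.2.1 (add q3, q2):
                    × closes — contains both q3 and ¬q3.
                  branch 2.1.2.2.2 (add ¬q3, ¬q2):
                    × closes — contains both q2 and ¬q2.
      branch 2.2 (add ¬¬q1, (¬q2 ∧ q3)):
        × closes — contains both q1 and ¬q1.
17 branches closed, 6 open.
Each open branch fixes some atoms; the unmentioned ones are free. Counting distinct full assignments: branch {q1=T, q2=T, q3=F} (none free) contributes 1 new; branch {q1=T, q2=T, q3=T} (none free) contributes 1 new; branch {q1=T, q2=T, q3=F} (none free) contributes 0 new; branch {q1=T, q2=F, q3=F} (none free) contributes 1 new; branch {q1=T, q2=T} (q3) contributes 0 new; branch {q1=T, q3=F} (q2) contributes 0 new. Total: 3.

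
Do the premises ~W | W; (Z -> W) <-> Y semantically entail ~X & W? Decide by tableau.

No

Initial set: {(~W | W); ((Z -> W) <-> Y); ~(~X & W)}.
(~W | W): β-rule — branch into ~W  //  W.
  branch 1 (add ~W):
    ((Z -> W) <-> Y): β-rule — branch into (Z -> W), Y  //  ~(Z -> W), ~Y.
      branch 1.1 (add (Z -> W), Y):
        ~(~X & W): β-rule — branch into ~~X  //  ~W.
          branch 1.1.1 (add ~~X):
            (Z -> W): β-rule — branch into ~Z  //  W.
              branch 1.1.1.1 (add ~Z):
                ○ open, literals {W=F, X=T, Y=T, Z=F}.
              branch 1.1.1.2 (add W):
                × closes — contains both W and ~W.
          branch 1.1.2 (add ~W):
            (Z -> W): β-rule — branch into ~Z  //  W.
              branch 1.1.2.1 (add ~Z):
                ○ open, literals {W=F, Y=T, Z=F}.
              branch 1.1.2.2 (add W):
                × closes — contains both W and ~W.
      branch 1.2 (add ~(Z -> W), ~Y):
        ~(Z -> W): α-rule — add Z, ~W.
        ~(~X & W): β-rule — branch into ~~X  //  ~W.
          branch 1.2.1 (add ~~X):
            ○ open, literals {W=F, X=T, Y=F, Z=T}.
          branch 1.2.2 (add ~W):
            ○ open, literals {W=F, Y=F, Z=T}.
  branch 2 (add W):
    ((Z -> W) <-> Y): β-rule — branch into (Z -> W), Y  //  ~(Z -> W), ~Y.
      branch 2.1 (add (Z -> W), Y):
        ~(~X & W): β-rule — branch into ~~X  //  ~W.
          branch 2.1.1 (add ~~X):
            (Z -> W): β-rule — branch into ~Z  //  W.
              branch 2.1.1.1 (add ~Z):
                ○ open, literals {W=T, X=T, Y=T, Z=F}.
              branch 2.1.1.2 (add W):
                ○ open, literals {W=T, X=T, Y=T}.
          branch 2.1.2 (add ~W):
            × closes — contains both W and ~W.
      branch 2.2 (add ~(Z -> W), ~Y):
        ~(Z -> W): α-rule — add Z, ~W.
        × closes — contains both W and ~W.
4 branches closed, 6 open.
An open branch gives a countermodel: W=F, X=T, Y=T, Z=F (unmentioned atoms arbitrary); the premises hold there but the conclusion fails.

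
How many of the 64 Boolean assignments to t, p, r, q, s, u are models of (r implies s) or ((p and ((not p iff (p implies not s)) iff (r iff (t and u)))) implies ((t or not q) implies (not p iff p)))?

60

Initial set: {T ((r implies s) or ((p and ((not p iff (p implies not s)) iff (r iff (t and u)))) implies ((t or not q) implies (not p iff p))))}.
T ((r implies s) or ((p and ((not p iff (p implies not s)) iff (r iff (t and u)))) implies ((t or not q) implies (not p iff p)))): β-rule — branch into T (r implies s)  //  T ((p and ((not p iff (p implies not s)) iff (r iff (t and u)))) implies ((t or not q) implies (not p iff p))).
  branch 1 (add T (r implies s)):
    T (r implies s): β-rule — branch into F r  //  T s.
      branch 1.1 (add F r):
        ○ open, literals {r=F}.
      branch 1.2 (add T s):
        ○ open, literals {s=T}.
  branch 2 (add T ((p and ((not p iff (p implies not s)) iff (r iff (t and u)))) implies ((t or not q) implies (not p iff p)))):
    T ((p and ((not p iff (p implies not s)) iff (r iff (t and u)))) implies ((t or not q) implies (not p iff p))): β-rule — branch into F (p and ((not p iff (p implies not s)) iff (r iff (t and u))))  //  T ((t or not q) implies (not p iff p)).
      branch 2.1 (add F (p and ((not p iff (p implies not s)) iff (r iff (t and u))))):
        F (p and ((not p iff (p implies not s)) iff (r iff (t and u)))): β-rule — branch into F p  //  F ((not p iff (p implies not s)) iff (r iff (t and u))).
          branch 2.1.1 (add F p):
            ○ open, literals {p=F}.
          branch 2.1.2 (add F ((not p iff (p implies not s)) iff (r iff (t and u)))):
            F ((not p iff (p implies not s)) iff (r iff (t and u))): β-rule — branch into T (not p iff (p implies not s)), F (r iff (t and u))  //  F (not p iff (p implies not s)), T (r iff (t and u)).
              branch 2.1.2.1 (add T (not p iff (p implies not s)), F (r iff (t and u))):
                T (not p iff (p implies not s)): β-rule — branch into T not p, T (p implies not s)  //  F not p, F (p implies not s).
                  branch 2.1.2.1.1 (add T not p, T (p implies not s)):
                    F (r iff (t and u)): β-rule — branch into T r, F (t and u)  //  F r, T (t and u).
                      branch 2.1.2.1.1.1 (add T r, F (t and u)):
                        T (p implies not s): β-rule — branch into F p  //  T not s.
                          branch 2.1.2.1.1.1.1 (add F p):
                            F (t and u): β-rule — branch into F t  //  F u.
                              branch 2.1.2.1.1.1.1.1 (add F t):
                                ○ open, literals {p=F, r=T, t=F}.
                              branch 2.1.2.1.1.1.1.2 (add F u):
                                ○ open, literals {p=F, r=T, u=F}.
                          branch 2.1.2.1.1.1.2 (add T not s):
                            F (t and u): β-rule — branch into F t  //  F u.
                              branch 2.1.2.1.1.1.2.1 (add F t):
                                ○ open, literals {p=F, r=T, s=F, t=F}.
                              branch 2.1.2.1.1.1.2.2 (add F u):
                                ○ open, literals {p=F, r=T, s=F, u=F}.
                      branch 2.1.2.1.1.2 (add F r, T (t and u)):
                        T (t and u): α-rule — add T t, T u.
                        T (p implies not s): β-rule — branch into F p  //  T not s.
                          branch 2.1.2.1.1.2.1 (add F p):
                            ○ open, literals {p=F, r=F, t=T, u=T}.
                          branch 2.1.2.1.1.2.2 (add T not s):
                            ○ open, literals {p=F, r=F, s=F, t=T, u=T}.
                  branch 2.1.2.1.2 (add F not p, F (p implies not s)):
                    F (p implies not s): α-rule — add T p, F not s.
                    F (r iff (t and u)): β-rule — branch into T r, F (t and u)  //  F r, T (t and u).
                      branch 2.1.2.1.2.1 (add T r, F (t and u)):
                        F (t and u): β-rule — branch into F t  //  F u.
                          branch 2.1.2.1.2.1.1 (add F t):
                            ○ open, literals {p=T, r=T, s=T, t=F}.
                          branch 2.1.2.1.2.1.2 (add F u):
                            ○ open, literals {p=T, r=T, s=T, u=F}.
                      branch 2.1.2.1.2.2 (add F r, T (t and u)):
                        T (t and u): α-rule — add T t, T u.
                        ○ open, literals {p=T, r=F, s=T, t=T, u=T}.
              branch 2.1.2.2 (add F (not p iff (p implies not s)), T (r iff (t and u))):
                F (not p iff (p implies not s)): β-rule — branch into T not p, F (p implies not s)  //  F not p, T (p implies not s).
                  branch 2.1.2.2.1 (add T not p, F (p implies not s)):
                    F (p implies not s): α-rule — add T p, F not s.
                    × closes — contains both p and not p.
                  branch 2.1.2.2.2 (add F not p, T (p implies not s)):
                    T (r iff (t and u)): β-rule — branch into T r, T (t and u)  //  F r, F (t and u).
                      branch 2.1.2.2.2.1 (add T r, T (t and u)):
                        T (t and u): α-rule — add T t, T u.
                        T (p implies not s): β-rule — branch into F p  //  T not s.
                          branch 2.1.2.2.2.1.1 (add F p):
                            × closes — contains both p and not p.
                          branch 2.1.2.2.2.1.2 (add T not s):
                            ○ open, literals {p=T, r=T, s=F, t=T, u=T}.
                      branch 2.1.2.2.2.2 (add F r, F (t and u)):
                        T (p implies not s): β-rule — branch into F p  //  T not s.
                          branch 2.1.2.2.2.2.1 (add F p):
                            × closes — contains both p and not p.
                          branch 2.1.2.2.2.2.2 (add T not s):
                            F (t and u): β-rule — branch into F t  //  F u.
                              branch 2.1.2.2.2.2.2.1 (add F t):
                                ○ open, literals {p=T, r=F, s=F, t=F}.
                              branch 2.1.2.2.2.2.2.2 (add F u):
                                ○ open, literals {p=T, r=F, s=F, u=F}.
      branch 2.2 (add T ((t or not q) implies (not p iff p))):
        T ((t or not q) implies (not p iff p)): β-rule — branch into F (t or not q)  //  T (not p iff p).
          branch 2.2.1 (add F (t or not q)):
            F (t or not q): α-rule — add F t, F not q.
            ○ open, literals {q=T, t=F}.
          branch 2.2.2 (add T (not p iff p)):
            T (not p iff p): β-rule — branch into T not p, T p  //  F not p, F p.
              branch 2.2.2.1 (add T not p, T p):
                × closes — contains both p and not p.
              branch 2.2.2.2 (add F not p, F p):
                × closes — contains both p and not p.
5 branches closed, 16 open.
Each open branch fixes some atoms; the unmentioned ones are free. Counting distinct full assignments: branch {r=F} (t, p, q, s, u) contributes 32 new; branch {s=T} (t, p, r, q, u) contributes 16 new; branch {p=F} (t, r, q, s, u) contributes 8 new; branch {p=F, r=T, t=F} (q, s, u) contributes 0 new; branch {p=F, r=T, u=F} (t, q, s) contributes 0 new; branch {p=F, r=T, s=F, t=F} (q, u) contributes 0 new; branch {p=F, r=T, s=F, u=F} (t, q) contributes 0 new; branch {p=F, r=F, t=T, u=T} (q, s) contributes 0 new; branch {p=F, r=F, s=F, t=T, u=T} (q) contributes 0 new; branch {p=T, r=T, s=T, t=F} (q, u) contributes 0 new; branch {p=T, r=T, s=T, u=F} (t, q) contributes 0 new; branch {p=T, r=F, s=T, t=T, u=T} (q) contributes 0 new; branch {p=T, r=T, s=F, t=T, u=T} (q) contributes 2 new; branch {p=T, r=F, s=F, t=F} (q, u) contributes 0 new; branch {p=T, r=F, s=F, u=F} (t, q) contributes 0 new; branch {q=T, t=F} (p, r, s, u) contributes 2 new. Total: 60.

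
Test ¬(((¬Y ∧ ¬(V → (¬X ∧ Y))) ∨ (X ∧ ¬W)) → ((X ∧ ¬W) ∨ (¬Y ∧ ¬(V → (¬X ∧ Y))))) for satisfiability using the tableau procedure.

Initial set: {¬(((¬Y ∧ ¬(V → (¬X ∧ Y))) ∨ (X ∧ ¬W)) → ((X ∧ ¬W) ∨ (¬Y ∧ ¬(V → (¬X ∧ Y)))))}.
¬(((¬Y ∧ ¬(V → (¬X ∧ Y))) ∨ (X ∧ ¬W)) → ((X ∧ ¬W) ∨ (¬Y ∧ ¬(V → (¬X ∧ Y))))): α-rule — add ((¬Y ∧ ¬(V → (¬X ∧ Y))) ∨ (X ∧ ¬W)), ¬((X ∧ ¬W) ∨ (¬Y ∧ ¬(V → (¬X ∧ Y)))).
¬((X ∧ ¬W) ∨ (¬Y ∧ ¬(V → (¬X ∧ Y)))): α-rule — add ¬(X ∧ ¬W), ¬(¬Y ∧ ¬(V → (¬X ∧ Y))).
((¬Y ∧ ¬(V → (¬X ∧ Y))) ∨ (X ∧ ¬W)): β-rule — branch into (¬Y ∧ ¬(V → (¬X ∧ Y)))  //  (X ∧ ¬W).
  branch 1 (add (¬Y ∧ ¬(V → (¬X ∧ Y)))):
    (¬Y ∧ ¬(V → (¬X ∧ Y))): α-rule — add ¬Y, ¬(V → (¬X ∧ Y)).
    ¬(V → (¬X ∧ Y)): α-rule — add V, ¬(¬X ∧ Y).
    ¬(X ∧ ¬W): β-rule — branch into ¬X  //  ¬¬W.
      branch 1.1 (add ¬X):
        ¬(¬Y ∧ ¬(V → (¬X ∧ Y))): β-rule — branch into ¬¬Y  //  ¬¬(V → (¬X ∧ Y)).
          branch 1.1.1 (add ¬¬Y):
            × closes — contains both Y and ¬Y.
          branch 1.1.2 (add ¬¬(V → (¬X ∧ Y))):
            ¬(¬X ∧ Y): β-rule — branch into ¬¬X  //  ¬Y.
              branch 1.1.2.1 (add ¬¬X):
                × closes — contains both X and ¬X.
              branch 1.1.2.2 (add ¬Y):
                ¬¬(V → (¬X ∧ Y)): β-rule — branch into ¬V  //  (¬X ∧ Y).
                  branch 1.1.2.2.1 (add ¬V):
                    × closes — contains both V and ¬V.
                  branch 1.1.2.2.2 (add (¬X ∧ Y)):
                    (¬X ∧ Y): α-rule — add ¬X, Y.
                    × closes — contains both Y and ¬Y.
      branch 1.2 (add ¬¬W):
        ¬(¬Y ∧ ¬(V → (¬X ∧ Y))): β-rule — branch into ¬¬Y  //  ¬¬(V → (¬X ∧ Y)).
          branch 1.2.1 (add ¬¬Y):
            × closes — contains both Y and ¬Y.
          branch 1.2.2 (add ¬¬(V → (¬X ∧ Y))):
            ¬(¬X ∧ Y): β-rule — branch into ¬¬X  //  ¬Y.
              branch 1.2.2.1 (add ¬¬X):
                ¬¬(V → (¬X ∧ Y)): β-rule — branch into ¬V  //  (¬X ∧ Y).
                  branch 1.2.2.1.1 (add ¬V):
                    × closes — contains both V and ¬V.
                  branch 1.2.2.1.2 (add (¬X ∧ Y)):
                    (¬X ∧ Y): α-rule — add ¬X, Y.
                    × closes — contains both X and ¬X.
              branch 1.2.2.2 (add ¬Y):
                ¬¬(V → (¬X ∧ Y)): β-rule — branch into ¬V  //  (¬X ∧ Y).
                  branch 1.2.2.2.1 (add ¬V):
                    × closes — contains both V and ¬V.
                  branch 1.2.2.2.2 (add (¬X ∧ Y)):
                    (¬X ∧ Y): α-rule — add ¬X, Y.
                    × closes — contains both Y and ¬Y.
  branch 2 (add (X ∧ ¬W)):
    (X ∧ ¬W): α-rule — add X, ¬W.
    ¬(X ∧ ¬W): β-rule — branch into ¬X  //  ¬¬W.
      branch 2.1 (add ¬X):
        × closes — contains both X and ¬X.
      branch 2.2 (add ¬¬W):
        × closes — contains both W and ¬W.
All 11 branches close.
Every branch closed; the formula is unsatisfiable.

Unsatisfiable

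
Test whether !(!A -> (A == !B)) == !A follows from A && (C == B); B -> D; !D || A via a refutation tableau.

Yes

Initial set: {(A && (C == B)); (B -> D); (!D || A); !(!(!A -> (A == !B)) == !A)}.
(A && (C == B)): α-rule — add A, (C == B).
(B -> D): β-rule — branch into !B  //  D.
  branch 1 (add !B):
    (!D || A): β-rule — branch into !D  //  A.
      branch 1.1 (add !D):
        !(!(!A -> (A == !B)) == !A): β-rule — branch into !(!A -> (A == !B)), !!A  //  !!(!A -> (A == !B)), !A.
          branch 1.1.1 (add !(!A -> (A == !B)), !!A):
            !(!A -> (A == !B)): α-rule — add !A, !(A == !B).
            × closes — contains both A and !A.
          branch 1.1.2 (add !!(!A -> (A == !B)), !A):
            × closes — contains both A and !A.
      branch 1.2 (add A):
        !(!(!A -> (A == !B)) == !A): β-rule — branch into !(!A -> (A == !B)), !!A  //  !!(!A -> (A == !B)), !A.
          branch 1.2.1 (add !(!A -> (A == !B)), !!A):
            !(!A -> (A == !B)): α-rule — add !A, !(A == !B).
            × closes — contains both A and !A.
          branch 1.2.2 (add !!(!A -> (A == !B)), !A):
            × closes — contains both A and !A.
  branch 2 (add D):
    (!D || A): β-rule — branch into !D  //  A.
      branch 2.1 (add !D):
        × closes — contains both D and !D.
      branch 2.2 (add A):
        !(!(!A -> (A == !B)) == !A): β-rule — branch into !(!A -> (A == !B)), !!A  //  !!(!A -> (A == !B)), !A.
          branch 2.2.1 (add !(!A -> (A == !B)), !!A):
            !(!A -> (A == !B)): α-rule — add !A, !(A == !B).
            × closes — contains both A and !A.
          branch 2.2.2 (add !!(!A -> (A == !B)), !A):
            × closes — contains both A and !A.
All 7 branches close.
Every branch closed, so the premises entail the conclusion.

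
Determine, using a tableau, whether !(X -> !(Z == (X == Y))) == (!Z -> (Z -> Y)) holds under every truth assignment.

Assume the negation and expand:
Initial set: {F (!(X -> !(Z == (X == Y))) == (!Z -> (Z -> Y)))}.
F (!(X -> !(Z == (X == Y))) == (!Z -> (Z -> Y))): β-rule — branch into T !(X -> !(Z == (X == Y))), F (!Z -> (Z -> Y))  //  F !(X -> !(Z == (X == Y))), T (!Z -> (Z -> Y)).
  branch 1 (add T !(X -> !(Z == (X == Y))), F (!Z -> (Z -> Y))):
    T !(X -> !(Z == (X == Y))): α-rule — add T X, F !(Z == (X == Y)).
    F (!Z -> (Z -> Y)): α-rule — add T !Z, F (Z -> Y).
    F (Z -> Y): α-rule — add T Z, F Y.
    × closes — contains both Z and !Z.
  branch 2 (add F !(X -> !(Z == (X == Y))), T (!Z -> (Z -> Y))):
    F !(X -> !(Z == (X == Y))): β-rule — branch into F X  //  T !(Z == (X == Y)).
      branch 2.1 (add F X):
        T (!Z -> (Z -> Y)): β-rule — branch into F !Z  //  T (Z -> Y).
          branch 2.1.1 (add F !Z):
            ○ open, literals {X=F, Z=T}.
          branch 2.1.2 (add T (Z -> Y)):
            T (Z -> Y): β-rule — branch into F Z  //  T Y.
              branch 2.1.2.1 (add F Z):
                ○ open, literals {X=F, Z=F}.
              branch 2.1.2.2 (add T Y):
                ○ open, literals {X=F, Y=T}.
      branch 2.2 (add T !(Z == (X == Y))):
        T (!Z -> (Z -> Y)): β-rule — branch into F !Z  //  T (Z -> Y).
          branch 2.2.1 (add F !Z):
            T !(Z == (X == Y)): β-rule — branch into T Z, F (X == Y)  //  F Z, T (X == Y).
              branch 2.2.1.1 (add T Z, F (X == Y)):
                F (X == Y): β-rule — branch into T X, F Y  //  F X, T Y.
                  branch 2.2.1.1.1 (add T X, F Y):
                    ○ open, literals {X=T, Y=F, Z=T}.
                  branch 2.2.1.1.2 (add F X, T Y):
                    ○ open, literals {X=F, Y=T, Z=T}.
              branch 2.2.1.2 (add F Z, T (X == Y)):
                × closes — contains both Z and !Z.
          branch 2.2.2 (add T (Z -> Y)):
            T !(Z == (X == Y)): β-rule — branch into T Z, F (X == Y)  //  F Z, T (X == Y).
              branch 2.2.2.1 (add T Z, F (X == Y)):
                T (Z -> Y): β-rule — branch into F Z  //  T Y.
                  branch 2.2.2.1.1 (add F Z):
                    × closes — contains both Z and !Z.
                  branch 2.2.2.1.2 (add T Y):
                    F (X == Y): β-rule — branch into T X, F Y  //  F X, T Y.
                      branch 2.2.2.1.2.1 (add T X, F Y):
                        × closes — contains both Y and !Y.
                      branch 2.2.2.1.2.2 (add F X, T Y):
                        ○ open, literals {X=F, Y=T, Z=T}.
              branch 2.2.2.2 (add F Z, T (X == Y)):
                T (Z -> Y): β-rule — branch into F Z  //  T Y.
                  branch 2.2.2.2.1 (add F Z):
                    T (X == Y): β-rule — branch into T X, T Y  //  F X, F Y.
                      branch 2.2.2.2.1.1 (add T X, T Y):
                        ○ open, literals {X=T, Y=T, Z=F}.
                      branch 2.2.2.2.1.2 (add F X, F Y):
                        ○ open, literals {X=F, Y=F, Z=F}.
                  branch 2.2.2.2.2 (add T Y):
                    T (X == Y): β-rule — branch into T X, T Y  //  F X, F Y.
                      branch 2.2.2.2.2.1 (add T X, T Y):
                        ○ open, literals {X=T, Y=T, Z=F}.
                      branch 2.2.2.2.2.2 (add F X, F Y):
                        × closes — contains both Y and !Y.
5 branches closed, 9 open.
An open branch gives a countermodel: X=F, Z=T (unmentioned atoms arbitrary); under it the original formula is false.

Not valid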